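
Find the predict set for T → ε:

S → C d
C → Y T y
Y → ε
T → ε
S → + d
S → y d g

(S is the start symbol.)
{ 'y' }

PREDICT(T → ε) = (FIRST(RHS) \ {ε}) ∪ (FOLLOW(T) if ε ∈ FIRST(RHS), i.e. RHS ⇒* ε)
The right-hand side is ε (FIRST(ε) = { ε }), so the predict set is FOLLOW(T) = { 'y' }
PREDICT(T → ε) = { 'y' }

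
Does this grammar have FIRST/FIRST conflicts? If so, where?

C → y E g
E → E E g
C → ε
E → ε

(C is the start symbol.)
No FIRST/FIRST conflicts.

A FIRST/FIRST conflict occurs when two productions N → α and N → β for the same non-terminal have FIRST(α) ∩ FIRST(β) ≠ ∅ (with ε ∈ FIRST of a nullable right-hand side, so two nullable alternatives also conflict).

FIRST sets of the non-terminals at (or reachable through a nullable prefix from) the front of some alternative:
  FIRST(E) = { 'g', ε }

Productions for C:
  C → y E g: FIRST = { 'y' }
  C → ε: FIRST = { ε }
Productions for E:
  E → E E g: FIRST = { 'g' }
  E → ε: FIRST = { ε }

All alternatives of each non-terminal have pairwise disjoint FIRST sets.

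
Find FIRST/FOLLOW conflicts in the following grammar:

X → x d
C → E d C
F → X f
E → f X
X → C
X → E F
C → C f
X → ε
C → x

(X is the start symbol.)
Yes. X → x d with FOLLOW(X) on { 'x' }; X → C with FOLLOW(X) on { 'f', 'x' }; X → E F with FOLLOW(X) on { 'f' }

A FIRST/FOLLOW conflict occurs when a non-terminal N has a nullable alternative N → β (β ⇒* ε) and another alternative N → α with FIRST(α) ∩ FOLLOW(N) ≠ ∅: on such a lookahead the parser cannot decide between expanding α and letting N vanish via β.

Nullable non-terminals: X.
FIRST sets used below: FIRST(C) = { 'f', 'x' }, FIRST(E) = { 'f' }

X: nullable alternative(s) X → ε; FOLLOW(X) = { $, 'd', 'f', 'x' }
  X → x d: FIRST \ {ε} = { 'x' } — overlaps FOLLOW(X) on { 'x' }: CONFLICT
  X → C: FIRST \ {ε} = { 'f', 'x' } — overlaps FOLLOW(X) on { 'f', 'x' }: CONFLICT
  X → E F: FIRST \ {ε} = { 'f' } — overlaps FOLLOW(X) on { 'f' }: CONFLICT
  X → ε: FIRST \ {ε} = { } — this is the only nullable alternative, skip

C, E, F have no nullable alternative, so no FIRST/FOLLOW check is needed there.

So the grammar has 3 FIRST/FOLLOW conflicts (marked CONFLICT above).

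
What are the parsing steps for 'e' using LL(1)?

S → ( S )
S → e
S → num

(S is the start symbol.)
Stack is shown with the top on the left.

Stack  Input  Action
--------------------
S $    e $    output S → e
e $    e $    match 'e'
$      $      accept

The string is accepted.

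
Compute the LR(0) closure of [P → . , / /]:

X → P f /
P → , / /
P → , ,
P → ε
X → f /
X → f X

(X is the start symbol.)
{ [P → . , / /] }

Start with: [P → . , / /]
The dot precedes the terminal ',', so nothing is added.

CLOSURE = { [P → . , / /] }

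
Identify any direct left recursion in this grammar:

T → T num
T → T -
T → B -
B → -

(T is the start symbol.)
Yes, T is left-recursive

Direct left recursion occurs when N → N α for some non-terminal N (the right-hand side begins with the left-hand side itself).

T → T num: LEFT RECURSIVE (starts with T)
T → T -: LEFT RECURSIVE (starts with T)
T → B -: starts with B
B → -: starts with '-'

The grammar has direct left recursion on: T.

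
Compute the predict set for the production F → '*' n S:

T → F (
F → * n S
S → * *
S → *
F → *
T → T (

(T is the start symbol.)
PREDICT(F → '*' n S) = (FIRST(RHS) \ {ε}) ∪ (FOLLOW(F) if ε ∈ FIRST(RHS), i.e. RHS ⇒* ε)
FIRST('*' n S) = { '*' }
ε ∉ FIRST('*' n S), so FOLLOW(F) is not added.
PREDICT(F → '*' n S) = { '*' }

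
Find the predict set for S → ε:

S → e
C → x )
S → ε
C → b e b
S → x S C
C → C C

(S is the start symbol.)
{ $, 'b', 'x' }

PREDICT(S → ε) = (FIRST(RHS) \ {ε}) ∪ (FOLLOW(S) if ε ∈ FIRST(RHS), i.e. RHS ⇒* ε)
The right-hand side is ε (FIRST(ε) = { ε }), so the predict set is FOLLOW(S) = { $, 'b', 'x' }
PREDICT(S → ε) = { $, 'b', 'x' }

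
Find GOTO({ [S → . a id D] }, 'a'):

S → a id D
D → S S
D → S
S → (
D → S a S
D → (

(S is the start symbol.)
GOTO(I, 'a') = CLOSURE({ [A → αX.β] : [A → α.Xβ] ∈ I, X = 'a' })

Items with dot before 'a', with the dot advanced:
  [S → . a id D] → [S → a . id D]
Closure adds nothing (no advanced item has the dot before a non-terminal).

GOTO = { [S → a . id D] }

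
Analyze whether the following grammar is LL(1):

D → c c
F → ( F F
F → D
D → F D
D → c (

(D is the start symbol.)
A grammar is LL(1) if for each non-terminal N with multiple productions, the predict sets of those productions are pairwise disjoint, where PREDICT(N → α) = (FIRST(α) \ {ε}) ∪ (FOLLOW(N) if α ⇒* ε).

Relevant sets:
  FIRST(F) = { '(', 'c' }
  FIRST(D) = { '(', 'c' }

For D:
  PREDICT(D → c c) = { 'c' }
  PREDICT(D → F D) = { '(', 'c' }
  PREDICT(D → c '(') = { 'c' }
For F:
  PREDICT(F → '(' F F) = { '(' }
  PREDICT(F → D) = { '(', 'c' }

Conflict found: Predict set conflict for D: { 'c' }
The grammar is NOT LL(1).

Answer: No. Predict set conflict for D: { 'c' }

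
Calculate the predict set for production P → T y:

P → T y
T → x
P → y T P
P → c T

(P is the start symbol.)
PREDICT(P → T y) = (FIRST(RHS) \ {ε}) ∪ (FOLLOW(P) if ε ∈ FIRST(RHS), i.e. RHS ⇒* ε)
FIRST(T) = { 'x' }
FIRST(T y) = { 'x' }
ε ∉ FIRST(T y), so FOLLOW(P) is not added.
PREDICT(P → T y) = { 'x' }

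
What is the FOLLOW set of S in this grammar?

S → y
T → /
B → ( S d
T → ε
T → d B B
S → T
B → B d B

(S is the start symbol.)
To compute FOLLOW(S), find every occurrence of S on a right-hand side N → α S β: add FIRST(β) \ {ε}, and if β is empty or nullable also add FOLLOW(N). Iterate to a fixed point.

S is the start symbol, so $ ∈ FOLLOW(S).
In B → ( S d: S is followed by d, add FIRST(d) \ {ε} = { 'd' }

Taking the union: FOLLOW(S) = { $, 'd' }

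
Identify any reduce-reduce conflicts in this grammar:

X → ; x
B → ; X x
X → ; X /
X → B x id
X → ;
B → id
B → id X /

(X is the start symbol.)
No reduce-reduce conflicts

A reduce-reduce conflict occurs when an LR(0) state has two complete items [A → α .] and [B → β .] — both call for a reduction, and with no lookahead the parser cannot choose between them.

Augment with X' → X and build the canonical LR(0) collection (I0 = CLOSURE({[X' → . X]}), then GOTO on every symbol after a dot until no new states appear). It has 13 states:
  I0: { [B → . ; X x], [B → . id X /], [B → . id], [X → . ; X /], [X → . ; x], [X → . ;], [X → . B x id], [X' → . X] }  — shift
  I1: { [B → . ; X x], [B → . id X /], [B → . id], [B → ; . X x], [X → . ; X /], [X → . ; x], [X → . ;], [X → . B x id], [X → ; . X /], [X → ; . x], [X → ; .] }  — shift, reduce
  I2: { [X → B . x id] }  — shift
  I3: { [X' → X .] }  — accept
  I4: { [B → . ; X x], [B → . id X /], [B → . id], [B → id . X /], [B → id .], [X → . ; X /], [X → . ; x], [X → . ;], [X → . B x id] }  — shift, reduce
  I5: { [B → id X . /] }  — shift
  I6: { [B → id X / .] }  — reduce
  I7: { [X → B x . id] }  — shift
  I8: { [X → B x id .] }  — reduce
  I9: { [B → ; X . x], [X → ; X . /] }  — shift
  I10: { [X → ; x .] }  — reduce
  I11: { [X → ; X / .] }  — reduce
  I12: { [B → ; X x .] }  — reduce

No state contains more than one complete item.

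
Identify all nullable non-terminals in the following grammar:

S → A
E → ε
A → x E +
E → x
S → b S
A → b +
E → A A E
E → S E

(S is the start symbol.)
ε-productions: E → ε
So E is immediately nullable.
No further non-terminal can be added: every production for the remaining non-terminals contains a terminal or a non-nullable non-terminal.
Nullable = { 'E' }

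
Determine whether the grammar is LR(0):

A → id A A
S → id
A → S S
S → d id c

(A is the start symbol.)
No. Shift-reduce conflict between [S → id .] and [A → . id A A]

A grammar is LR(0) if no state in the canonical LR(0) collection has:
  - both a shift item (dot before a terminal) and a complete item (shift-reduce conflict), or
  - two or more complete items (reduce-reduce conflict; the accept item [A' → A .] counts as a complete item here).

Augment with A' → A and build the canonical LR(0) collection (I0 = CLOSURE({[A' → . A]}), then GOTO on every symbol after a dot until no new states appear). It has 11 states:
  I0: { [A → . S S], [A → . id A A], [A' → . A], [S → . d id c], [S → . id] }  — shift
  I1: { [A' → A .] }  — accept
  I2: { [A → S . S], [S → . d id c], [S → . id] }  — shift
  I3: { [S → d . id c] }  — shift
  I4: { [A → . S S], [A → . id A A], [A → id . A A], [S → . d id c], [S → . id], [S → id .] }  — shift, reduce
  I5: { [A → . S S], [A → . id A A], [A → id A . A], [S → . d id c], [S → . id] }  — shift
  I6: { [A → id A A .] }  — reduce
  I7: { [S → d id . c] }  — shift
  I8: { [S → d id c .] }  — reduce
  I9: { [A → S S .] }  — reduce
  I10: { [S → id .] }  — reduce

Conflict in state I4:
  Shift-reduce conflict between [S → id .] and [A → . id A A]
So the grammar is NOT LR(0).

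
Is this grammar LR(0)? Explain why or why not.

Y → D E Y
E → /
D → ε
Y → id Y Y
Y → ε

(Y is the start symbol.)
No. Shift-reduce conflict between [D → .] and [Y → . id Y Y]

Augment with Y' → Y and build the canonical LR(0) collection (I0 = CLOSURE({[Y' → . Y]}), then GOTO on every symbol after a dot until no new states appear). It has 9 states:
  I0: { [D → .], [Y → . D E Y], [Y → . id Y Y], [Y → .], [Y' → . Y] }  — shift, 2 reduces
  I1: { [E → . /], [Y → D . E Y] }  — shift
  I2: { [Y' → Y .] }  — accept
  I3: { [D → .], [Y → . D E Y], [Y → . id Y Y], [Y → .], [Y → id . Y Y] }  — shift, 2 reduces
  I4: { [D → .], [Y → . D E Y], [Y → . id Y Y], [Y → .], [Y → id Y . Y] }  — shift, 2 reduces
  I5: { [Y → id Y Y .] }  — reduce
  I6: { [E → / .] }  — reduce
  I7: { [D → .], [Y → . D E Y], [Y → . id Y Y], [Y → .], [Y → D E . Y] }  — shift, 2 reduces
  I8: { [Y → D E Y .] }  — reduce

Conflict in state I0:
  Shift-reduce conflict between [D → .] and [Y → . id Y Y]
So the grammar is NOT LR(0).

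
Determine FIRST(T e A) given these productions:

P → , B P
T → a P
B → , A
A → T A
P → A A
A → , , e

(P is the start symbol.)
{ 'a' }

FIRST sets of the non-terminals involved (from the grammar, by fixed-point iteration):
  FIRST(T) = { 'a' }

To compute FIRST(T e A), process the symbols left to right:
Symbol T is a non-terminal. Add FIRST(T) \ {ε} = { 'a' }
T is not nullable (ε ∉ FIRST(T)), so stop here.
FIRST(T e A) = { 'a' }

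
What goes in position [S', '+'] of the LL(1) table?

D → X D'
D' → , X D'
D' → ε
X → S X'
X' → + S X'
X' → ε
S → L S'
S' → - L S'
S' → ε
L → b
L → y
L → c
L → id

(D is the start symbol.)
S' → ε

To find M[S', '+'], we find productions for S' where '+' is in the predict set (PREDICT(N → α) = (FIRST(α) \ {ε}) ∪ (FOLLOW(N) if α ⇒* ε)).

Relevant sets:
  FOLLOW(S') = { $, '+', ',' }

S' → - L S': PREDICT = { '-' }
S' → ε: PREDICT = { $, '+', ',' }
  '+' is in predict set, so this production goes in M[S', '+']

M[S', '+'] = S' → ε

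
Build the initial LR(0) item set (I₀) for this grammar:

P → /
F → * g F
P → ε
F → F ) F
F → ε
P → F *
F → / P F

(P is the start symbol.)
{ [F → . * g F], [F → . / P F], [F → . F ) F], [F → .], [P → . /], [P → . F *], [P → .], [P' → . P] }

First, augment the grammar with P' → P
I₀ = CLOSURE({ [P' → . P] }):
  [P' → . P] has the dot before P: add [P → . /], [P → .], [P → . F *]
  [P → . F *] has the dot before F: add [F → . * g F], [F → . F ) F], [F → .], [F → . / P F]
No further items can be added.

I₀ = { [F → . * g F], [F → . / P F], [F → . F ) F], [F → .], [P → . /], [P → . F *], [P → .], [P' → . P] }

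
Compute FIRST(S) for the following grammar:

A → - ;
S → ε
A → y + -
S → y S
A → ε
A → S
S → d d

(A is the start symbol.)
To compute FIRST(S), examine every production with S on the left-hand side, reading each right-hand side left to right until a non-nullable symbol is reached.

From S → ε:
  - ε-production, so ε ∈ FIRST(S)
From S → y S:
  - y is a terminal: add 'y' and stop
From S → d d:
  - d is a terminal: add 'd' and stop

Collecting: FIRST(S) = { 'd', 'y', ε }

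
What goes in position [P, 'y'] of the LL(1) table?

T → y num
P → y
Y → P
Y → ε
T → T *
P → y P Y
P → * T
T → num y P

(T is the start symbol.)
P → y, P → y P Y

To find M[P, 'y'], we find productions for P where 'y' is in the predict set (PREDICT(N → α) = (FIRST(α) \ {ε}) ∪ (FOLLOW(N) if α ⇒* ε)).

P → y: PREDICT = { 'y' }
  'y' is in predict set, so this production goes in M[P, 'y']
P → y P Y: PREDICT = { 'y' }
  'y' is in predict set, so this production goes in M[P, 'y']
P → * T: PREDICT = { '*' }

M[P, 'y'] = P → y, P → y P Y  (a multiply-defined cell — the grammar is not LL(1))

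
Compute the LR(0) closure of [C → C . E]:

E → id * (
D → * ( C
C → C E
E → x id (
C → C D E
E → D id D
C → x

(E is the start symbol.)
{ [C → C . E], [D → . * ( C], [E → . D id D], [E → . id * (], [E → . x id (] }

Start with: [C → C . E]
  [C → C . E] has the dot before E: add [E → . id * (], [E → . x id (], [E → . D id D]
  [E → . D id D] has the dot before D: add [D → . * ( C]
No further items can be added.

CLOSURE = { [C → C . E], [D → . * ( C], [E → . D id D], [E → . id * (], [E → . x id (] }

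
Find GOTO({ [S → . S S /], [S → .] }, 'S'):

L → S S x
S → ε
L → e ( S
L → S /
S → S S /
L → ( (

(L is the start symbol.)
GOTO(I, 'S') = CLOSURE({ [A → αX.β] : [A → α.Xβ] ∈ I, X = 'S' })

Items with dot before 'S', with the dot advanced:
  [S → . S S /] → [S → S . S /]
Closure of the advanced items:
  [S → S . S /] has the dot before S: add [S → .], [S → . S S /]

GOTO = { [S → . S S /], [S → .], [S → S . S /] }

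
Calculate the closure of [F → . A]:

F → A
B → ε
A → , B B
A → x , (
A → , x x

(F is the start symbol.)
Start with: [F → . A]
  [F → . A] has the dot before A: add [A → . , B B], [A → . x , (], [A → . , x x]
No further items can be added.

CLOSURE = { [A → . , B B], [A → . , x x], [A → . x , (], [F → . A] }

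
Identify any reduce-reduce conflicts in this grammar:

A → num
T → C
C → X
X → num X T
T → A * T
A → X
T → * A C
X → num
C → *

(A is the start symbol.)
Augment with A' → A and build the canonical LR(0) collection (I0 = CLOSURE({[A' → . A]}), then GOTO on every symbol after a dot until no new states appear). It has 17 states:
  I0: { [A → . X], [A → . num], [A' → . A], [X → . num X T], [X → . num] }  — shift
  I1: { [A' → A .] }  — accept
  I2: { [A → X .] }  — reduce
  I3: { [A → num .], [X → . num X T], [X → . num], [X → num . X T], [X → num .] }  — shift, 2 reduces
  I4: { [A → . X], [A → . num], [C → . *], [C → . X], [T → . * A C], [T → . A * T], [T → . C], [X → . num X T], [X → . num], [X → num X . T] }  — shift
  I5: { [X → . num X T], [X → . num], [X → num . X T], [X → num .] }  — shift, reduce
  I6: { [A → . X], [A → . num], [C → * .], [T → * . A C], [X → . num X T], [X → . num] }  — shift, reduce
  I7: { [T → A . * T] }  — shift
  I8: { [T → C .] }  — reduce
  I9: { [X → num X T .] }  — reduce
  I10: { [A → X .], [C → X .] }  — 2 reduces
  I11: { [A → . X], [A → . num], [C → . *], [C → . X], [T → . * A C], [T → . A * T], [T → . C], [T → A * . T], [X → . num X T], [X → . num] }  — shift
  I12: { [T → A * T .] }  — reduce
  I13: { [C → . *], [C → . X], [T → * A . C], [X → . num X T], [X → . num] }  — shift
  I14: { [C → * .] }  — reduce
  I15: { [T → * A C .] }  — reduce
  I16: { [C → X .] }  — reduce

I3 contains complete items [A → num .], [X → num .] — reduce-reduce conflict.
I10 contains complete items [A → X .], [C → X .] — reduce-reduce conflict.

Answer: Yes — I3: [A → num .] vs [X → num .]; I10: [A → X .] vs [C → X .]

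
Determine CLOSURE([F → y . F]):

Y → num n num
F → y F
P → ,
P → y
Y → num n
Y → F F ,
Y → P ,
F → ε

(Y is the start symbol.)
{ [F → . y F], [F → .], [F → y . F] }

To compute CLOSURE, for each item [A → α.Bβ] where B is a non-terminal, add [B → .γ] for all productions B → γ; repeat for the newly added items until nothing changes.

Start with: [F → y . F]
  [F → y . F] has the dot before F: add [F → . y F], [F → .]
No further items can be added.

CLOSURE = { [F → . y F], [F → .], [F → y . F] }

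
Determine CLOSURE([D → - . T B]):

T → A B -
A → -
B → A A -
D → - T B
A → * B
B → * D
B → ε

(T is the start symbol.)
Start with: [D → - . T B]
  [D → - . T B] has the dot before T: add [T → . A B -]
  [T → . A B -] has the dot before A: add [A → . -], [A → . * B]
No further items can be added.

CLOSURE = { [A → . * B], [A → . -], [D → - . T B], [T → . A B -] }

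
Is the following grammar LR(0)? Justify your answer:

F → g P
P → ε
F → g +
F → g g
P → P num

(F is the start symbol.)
No. Shift-reduce conflict between [P → .] and [F → g . +]

A grammar is LR(0) if no state in the canonical LR(0) collection has:
  - both a shift item (dot before a terminal) and a complete item (shift-reduce conflict), or
  - two or more complete items (reduce-reduce conflict; the accept item [F' → F .] counts as a complete item here).

Augment with F' → F and build the canonical LR(0) collection (I0 = CLOSURE({[F' → . F]}), then GOTO on every symbol after a dot until no new states appear). It has 7 states:
  I0: { [F → . g +], [F → . g P], [F → . g g], [F' → . F] }  — shift
  I1: { [F' → F .] }  — accept
  I2: { [F → g . +], [F → g . P], [F → g . g], [P → . P num], [P → .] }  — shift, reduce
  I3: { [F → g + .] }  — reduce
  I4: { [F → g P .], [P → P . num] }  — shift, reduce
  I5: { [F → g g .] }  — reduce
  I6: { [P → P num .] }  — reduce

Conflict in state I2:
  Shift-reduce conflict between [P → .] and [F → g . +]
So the grammar is NOT LR(0).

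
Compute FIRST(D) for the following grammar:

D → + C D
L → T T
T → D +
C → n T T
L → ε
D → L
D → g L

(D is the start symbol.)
{ '+', 'g', ε }

To compute FIRST(D), examine every production with D on the left-hand side, reading each right-hand side left to right until a non-nullable symbol is reached.

FIRST sets of the other non-terminals involved (by the same procedure, iterated to a fixed point):
  FIRST(L) = { '+', 'g', ε }

From D → + C D:
  - '+' is a terminal: add '+' and stop
From D → L:
  - L is a non-terminal: add FIRST(L) \ {ε} = { '+', 'g' }
    L is nullable and nothing follows, so the whole right-hand side can vanish: ε ∈ FIRST(D)
From D → g L:
  - g is a terminal: add 'g' and stop

Collecting: FIRST(D) = { '+', 'g', ε }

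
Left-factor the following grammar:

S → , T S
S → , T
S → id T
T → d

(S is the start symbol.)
Left-factoring transforms A → αβ₁ | αβ₂ into A → αA' and A' → β₁ | β₂
(α is the longest common prefix among the alternatives). Repeat until
no nonterminal has two alternatives with a common prefix.

Round 1: S has alternatives sharing prefix ', T'. Introduce S': S → , T S'
  Add: S' → S
  Add: S' → ε

No remaining common prefixes — done.

Resulting grammar:
S → , T S'
S' → S
S' → ε
S → id T
T → d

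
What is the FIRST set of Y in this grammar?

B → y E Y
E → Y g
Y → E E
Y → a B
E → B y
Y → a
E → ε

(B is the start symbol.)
{ 'a', 'g', 'y', ε }

FIRST sets of the other non-terminals involved (by the same procedure, iterated to a fixed point):
  FIRST(E) = { 'a', 'g', 'y', ε }

From Y → E E:
  - E is a non-terminal: add FIRST(E) \ {ε} = { 'a', 'g', 'y' }
    E is nullable, so continue to the next symbol
  - E is a non-terminal: add FIRST(E) \ {ε} = { 'a', 'g', 'y' }
    E is nullable and nothing follows, so the whole right-hand side can vanish: ε ∈ FIRST(Y)
From Y → a B:
  - a is a terminal: add 'a' and stop
From Y → a:
  - a is a terminal: add 'a' and stop

Collecting: FIRST(Y) = { 'a', 'g', 'y', ε }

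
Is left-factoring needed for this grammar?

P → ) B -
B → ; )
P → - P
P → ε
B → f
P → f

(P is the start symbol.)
No, left-factoring is not needed

Left-factoring is needed when two productions for the same non-terminal
share a common prefix on the right-hand side.

Productions for P:
  P → ) B -
  P → - P
  P → ε
  P → f
Productions for B:
  B → ; )
  B → f

No common prefixes found.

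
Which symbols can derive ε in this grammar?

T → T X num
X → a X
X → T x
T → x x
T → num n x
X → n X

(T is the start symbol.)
None

There are no ε-productions, so no non-terminal can derive ε.
No non-terminals are nullable.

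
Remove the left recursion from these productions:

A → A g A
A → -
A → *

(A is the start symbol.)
A → - A'
A → * A'
A' → g A A'
A' → ε

A is directly left-recursive. The standard transformation for
  A → A α₁ | ... | A α_m | β₁ | ... | β_n
is
  A  → β₁ A' | ... | β_n A'
  A' → α₁ A' | ... | α_m A' | ε

A → - becomes A → - A'
A → * becomes A → * A'
A → A g A becomes A' → g A A'
Add A' → ε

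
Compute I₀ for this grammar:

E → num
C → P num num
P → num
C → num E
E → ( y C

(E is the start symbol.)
{ [E → . ( y C], [E → . num], [E' → . E] }

First, augment the grammar with E' → E
I₀ = CLOSURE({ [E' → . E] }):
  [E' → . E] has the dot before E: add [E → . num], [E → . ( y C]
No further items can be added.

I₀ = { [E → . ( y C], [E → . num], [E' → . E] }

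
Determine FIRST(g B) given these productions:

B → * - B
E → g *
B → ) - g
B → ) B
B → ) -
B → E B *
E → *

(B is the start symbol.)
To compute FIRST(g B), process the symbols left to right:
Symbol g is a terminal. Add 'g' and stop.
FIRST(g B) = { 'g' }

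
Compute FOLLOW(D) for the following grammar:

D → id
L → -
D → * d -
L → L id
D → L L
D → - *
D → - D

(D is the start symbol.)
D is the start symbol, so $ ∈ FOLLOW(D).
In D → - D: D is at the end; this adds FOLLOW(D) to itself — nothing new

Taking the union: FOLLOW(D) = { $ }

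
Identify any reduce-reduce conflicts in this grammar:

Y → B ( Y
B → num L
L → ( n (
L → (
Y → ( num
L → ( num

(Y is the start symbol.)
No reduce-reduce conflicts

Augment with Y' → Y and build the canonical LR(0) collection (I0 = CLOSURE({[Y' → . Y]}), then GOTO on every symbol after a dot until no new states appear). It has 13 states:
  I0: { [B → . num L], [Y → . ( num], [Y → . B ( Y], [Y' → . Y] }  — shift
  I1: { [Y → ( . num] }  — shift
  I2: { [Y → B . ( Y] }  — shift
  I3: { [Y' → Y .] }  — accept
  I4: { [B → num . L], [L → . ( n (], [L → . ( num], [L → . (] }  — shift
  I5: { [L → ( . n (], [L → ( . num], [L → ( .] }  — shift, reduce
  I6: { [B → num L .] }  — reduce
  I7: { [L → ( n . (] }  — shift
  I8: { [L → ( num .] }  — reduce
  I9: { [L → ( n ( .] }  — reduce
  I10: { [B → . num L], [Y → . ( num], [Y → . B ( Y], [Y → B ( . Y] }  — shift
  I11: { [Y → B ( Y .] }  — reduce
  I12: { [Y → ( num .] }  — reduce

No state contains more than one complete item.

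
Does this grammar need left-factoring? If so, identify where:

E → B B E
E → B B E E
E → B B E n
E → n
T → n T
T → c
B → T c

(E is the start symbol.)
Yes, E has productions with common prefix 'B B E'

Left-factoring is needed when two productions for the same non-terminal
share a common prefix on the right-hand side.

Productions for E:
  E → B B E
  E → B B E E
  E → B B E n
  E → n
Productions for T:
  T → n T
  T → c

Found common prefix 'B B E' in productions for E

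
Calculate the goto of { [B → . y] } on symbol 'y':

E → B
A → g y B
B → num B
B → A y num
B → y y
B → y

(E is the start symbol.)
{ [B → y .] }

GOTO(I, 'y') = CLOSURE({ [A → αX.β] : [A → α.Xβ] ∈ I, X = 'y' })

Items with dot before 'y', with the dot advanced:
  [B → . y] → [B → y .]
Closure adds nothing (no advanced item has the dot before a non-terminal).

GOTO = { [B → y .] }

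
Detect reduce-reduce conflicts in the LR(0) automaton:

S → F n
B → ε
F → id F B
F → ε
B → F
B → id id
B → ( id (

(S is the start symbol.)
Yes — I4: [B → .] vs [F → .]; I9: [B → id id .] vs [F → .]

A reduce-reduce conflict occurs when an LR(0) state has two complete items [A → α .] and [B → β .] — both call for a reduction, and with no lookahead the parser cannot choose between them.

Augment with S' → S and build the canonical LR(0) collection (I0 = CLOSURE({[S' → . S]}), then GOTO on every symbol after a dot until no new states appear). It has 13 states:
  I0: { [F → . id F B], [F → .], [S → . F n], [S' → . S] }  — shift, reduce
  I1: { [S → F . n] }  — shift
  I2: { [S' → S .] }  — accept
  I3: { [F → . id F B], [F → .], [F → id . F B] }  — shift, reduce
  I4: { [B → . ( id (], [B → . F], [B → . id id], [B → .], [F → . id F B], [F → .], [F → id F . B] }  — shift, 2 reduces
  I5: { [B → ( . id (] }  — shift
  I6: { [F → id F B .] }  — reduce
  I7: { [B → F .] }  — reduce
  I8: { [B → id . id], [F → . id F B], [F → .], [F → id . F B] }  — shift, reduce
  I9: { [B → id id .], [F → . id F B], [F → .], [F → id . F B] }  — shift, 2 reduces
  I10: { [B → ( id . (] }  — shift
  I11: { [B → ( id ( .] }  — reduce
  I12: { [S → F n .] }  — reduce

I4 contains complete items [B → .], [F → .] — reduce-reduce conflict.
I9 contains complete items [B → id id .], [F → .] — reduce-reduce conflict.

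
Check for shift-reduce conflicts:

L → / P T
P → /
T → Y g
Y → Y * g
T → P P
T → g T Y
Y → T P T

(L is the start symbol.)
A shift-reduce conflict occurs when an LR(0) state has both:
  - a complete (reduce) item [A → α .] (dot at the end), and
  - a shift item [B → β . c γ] (dot before a terminal).

Augment with L' → L and build the canonical LR(0) collection (I0 = CLOSURE({[L' → . L]}), then GOTO on every symbol after a dot until no new states appear). It has 20 states:
  I0: { [L → . / P T], [L' → . L] }  — shift
  I1: { [L → / . P T], [P → . /] }  — shift
  I2: { [L' → L .] }  — accept
  I3: { [P → / .] }  — reduce
  I4: { [L → / P . T], [P → . /], [T → . P P], [T → . Y g], [T → . g T Y], [Y → . T P T], [Y → . Y * g] }  — shift
  I5: { [P → . /], [T → P . P] }  — shift
  I6: { [L → / P T .], [P → . /], [Y → T . P T] }  — shift, reduce
  I7: { [T → Y . g], [Y → Y . * g] }  — shift
  I8: { [P → . /], [T → . P P], [T → . Y g], [T → . g T Y], [T → g . T Y], [Y → . T P T], [Y → . Y * g] }  — shift
  I9: { [P → . /], [T → . P P], [T → . Y g], [T → . g T Y], [T → g T . Y], [Y → . T P T], [Y → . Y * g], [Y → T . P T] }  — shift
  I10: { [P → . /], [T → . P P], [T → . Y g], [T → . g T Y], [T → P . P], [Y → . T P T], [Y → . Y * g], [Y → T P . T] }  — shift
  I11: { [P → . /], [Y → T . P T] }  — shift
  I12: { [T → Y . g], [T → g T Y .], [Y → Y . * g] }  — shift, reduce
  I13: { [Y → Y * . g] }  — shift
  I14: { [T → Y g .] }  — reduce
  I15: { [Y → Y * g .] }  — reduce
  I16: { [P → . /], [T → . P P], [T → . Y g], [T → . g T Y], [Y → . T P T], [Y → . Y * g], [Y → T P . T] }  — shift
  I17: { [P → . /], [Y → T . P T], [Y → T P T .] }  — shift, reduce
  I18: { [P → . /], [T → P . P], [T → P P .] }  — shift, reduce
  I19: { [T → P P .] }  — reduce

I6 contains reduce item [L → / P T .] and shift item [P → . /] — shift-reduce conflict.
I12 contains reduce item [T → g T Y .] and shift items [T → Y . g], [Y → Y . * g] — shift-reduce conflict.
I17 contains reduce item [Y → T P T .] and shift item [P → . /] — shift-reduce conflict.
I18 contains reduce item [T → P P .] and shift item [P → . /] — shift-reduce conflict.

Answer: Yes — I6: [L → / P T .] vs [P → . /]; I12: [T → g T Y .] vs [T → Y . g]; I17: [Y → T P T .] vs [P → . /]; I18: [T → P P .] vs [P → . /]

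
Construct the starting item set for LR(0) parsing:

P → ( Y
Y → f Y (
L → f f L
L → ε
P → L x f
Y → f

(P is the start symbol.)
{ [L → . f f L], [L → .], [P → . ( Y], [P → . L x f], [P' → . P] }

First, augment the grammar with P' → P
I₀ = CLOSURE({ [P' → . P] }):
  [P' → . P] has the dot before P: add [P → . ( Y], [P → . L x f]
  [P → . L x f] has the dot before L: add [L → . f f L], [L → .]
No further items can be added.

I₀ = { [L → . f f L], [L → .], [P → . ( Y], [P → . L x f], [P' → . P] }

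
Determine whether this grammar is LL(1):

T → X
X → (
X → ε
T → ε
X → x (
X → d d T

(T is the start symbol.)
A grammar is LL(1) if for each non-terminal N with multiple productions, the predict sets of those productions are pairwise disjoint, where PREDICT(N → α) = (FIRST(α) \ {ε}) ∪ (FOLLOW(N) if α ⇒* ε).

Relevant sets:
  FIRST(X) = { '(', 'd', 'x', ε }
  FOLLOW(T) = { $ }
  FOLLOW(X) = { $ }

For T:
  PREDICT(T → X) = { $, '(', 'd', 'x' }
  PREDICT(T → ε) = { $ }
For X:
  PREDICT(X → '(') = { '(' }
  PREDICT(X → ε) = { $ }
  PREDICT(X → x '(') = { 'x' }
  PREDICT(X → d d T) = { 'd' }

Conflict found: Predict set conflict for T: { $ }
The grammar is NOT LL(1).

Answer: No. Predict set conflict for T: { $ }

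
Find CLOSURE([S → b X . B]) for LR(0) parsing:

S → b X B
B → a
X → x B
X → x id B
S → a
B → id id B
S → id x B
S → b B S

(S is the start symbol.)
Start with: [S → b X . B]
  [S → b X . B] has the dot before B: add [B → . a], [B → . id id B]
No further items can be added.

CLOSURE = { [B → . a], [B → . id id B], [S → b X . B] }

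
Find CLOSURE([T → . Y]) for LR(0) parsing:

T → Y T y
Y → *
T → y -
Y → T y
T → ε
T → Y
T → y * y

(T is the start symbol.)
To compute CLOSURE, for each item [A → α.Bβ] where B is a non-terminal, add [B → .γ] for all productions B → γ; repeat for the newly added items until nothing changes.

Start with: [T → . Y]
  [T → . Y] has the dot before Y: add [Y → . *], [Y → . T y]
  [Y → . T y] has the dot before T: add [T → . Y T y], [T → . y -], [T → .], [T → . y * y]
No further items can be added.

CLOSURE = { [T → . Y T y], [T → . Y], [T → . y * y], [T → . y -], [T → .], [Y → . *], [Y → . T y] }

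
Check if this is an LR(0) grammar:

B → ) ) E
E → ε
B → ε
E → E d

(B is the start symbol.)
No. Shift-reduce conflict between [B → .] and [B → . ) ) E]

A grammar is LR(0) if no state in the canonical LR(0) collection has:
  - both a shift item (dot before a terminal) and a complete item (shift-reduce conflict), or
  - two or more complete items (reduce-reduce conflict; the accept item [B' → B .] counts as a complete item here).

Augment with B' → B and build the canonical LR(0) collection (I0 = CLOSURE({[B' → . B]}), then GOTO on every symbol after a dot until no new states appear). It has 6 states:
  I0: { [B → . ) ) E], [B → .], [B' → . B] }  — shift, reduce
  I1: { [B → ) . ) E] }  — shift
  I2: { [B' → B .] }  — accept
  I3: { [B → ) ) . E], [E → . E d], [E → .] }  — reduce
  I4: { [B → ) ) E .], [E → E . d] }  — shift, reduce
  I5: { [E → E d .] }  — reduce

Conflict in state I0:
  Shift-reduce conflict between [B → .] and [B → . ) ) E]
So the grammar is NOT LR(0).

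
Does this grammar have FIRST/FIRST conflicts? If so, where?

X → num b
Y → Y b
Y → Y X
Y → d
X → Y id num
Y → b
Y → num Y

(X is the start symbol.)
A FIRST/FIRST conflict occurs when two productions N → α and N → β for the same non-terminal have FIRST(α) ∩ FIRST(β) ≠ ∅ (with ε ∈ FIRST of a nullable right-hand side, so two nullable alternatives also conflict).

FIRST sets of the non-terminals at (or reachable through a nullable prefix from) the front of some alternative:
  FIRST(Y) = { 'b', 'd', 'num' }

Productions for X:
  X → num b: FIRST = { 'num' }
  X → Y id num: FIRST = { 'b', 'd', 'num' }
Productions for Y:
  Y → Y b: FIRST = { 'b', 'd', 'num' }
  Y → Y X: FIRST = { 'b', 'd', 'num' }
  Y → d: FIRST = { 'd' }
  Y → b: FIRST = { 'b' }
  Y → num Y: FIRST = { 'num' }

Conflict for X: X → num b and X → Y id num
  Overlap: { 'num' }
Conflict for Y: Y → Y b and Y → Y X
  Overlap: { 'b', 'd', 'num' }
Conflict for Y: Y → Y b and Y → d
  Overlap: { 'd' }
Conflict for Y: Y → Y b and Y → b
  Overlap: { 'b' }
Conflict for Y: Y → Y b and Y → num Y
  Overlap: { 'num' }
Conflict for Y: Y → Y X and Y → d
  Overlap: { 'd' }
Conflict for Y: Y → Y X and Y → b
  Overlap: { 'b' }
Conflict for Y: Y → Y X and Y → num Y
  Overlap: { 'num' }

Answer: Yes. X → num b / X → Y id num on { 'num' }; Y → Y b / Y → Y X on { 'b', 'd', 'num' }; Y → Y b / Y → d on { 'd' }; Y → Y b / Y → b on { 'b' }; Y → Y b / Y → num Y on { 'num' }; Y → Y X / Y → d on { 'd' }; Y → Y X / Y → b on { 'b' }; Y → Y X / Y → num Y on { 'num' }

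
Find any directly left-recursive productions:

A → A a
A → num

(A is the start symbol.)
Yes, A is left-recursive

Direct left recursion occurs when N → N α for some non-terminal N (the right-hand side begins with the left-hand side itself).

A → A a: LEFT RECURSIVE (starts with A)
A → num: starts with num

The grammar has direct left recursion on: A.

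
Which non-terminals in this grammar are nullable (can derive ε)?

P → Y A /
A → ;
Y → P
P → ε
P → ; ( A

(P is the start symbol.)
A non-terminal is nullable if it can derive ε (the empty string): either it has an ε-production, or it has a production whose right-hand side consists entirely of nullable non-terminals.

ε-productions: P → ε
So P is immediately nullable.
Y → P: every symbol on the right is nullable, so Y is nullable too.
No further non-terminal can be added: every production for the remaining non-terminals contains a terminal or a non-nullable non-terminal.
Nullable = { 'P', 'Y' }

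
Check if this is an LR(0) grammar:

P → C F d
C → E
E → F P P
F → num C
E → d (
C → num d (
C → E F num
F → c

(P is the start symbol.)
No. Shift-reduce conflict between [C → E .] and [F → . c]

Augment with P' → P and build the canonical LR(0) collection (I0 = CLOSURE({[P' → . P]}), then GOTO on every symbol after a dot until no new states appear). It has 19 states:
  I0: { [C → . E F num], [C → . E], [C → . num d (], [E → . F P P], [E → . d (], [F → . c], [F → . num C], [P → . C F d], [P' → . P] }  — shift
  I1: { [F → . c], [F → . num C], [P → C . F d] }  — shift
  I2: { [C → E . F num], [C → E .], [F → . c], [F → . num C] }  — shift, reduce
  I3: { [C → . E F num], [C → . E], [C → . num d (], [E → . F P P], [E → . d (], [E → F . P P], [F → . c], [F → . num C], [P → . C F d] }  — shift
  I4: { [P' → P .] }  — accept
  I5: { [F → c .] }  — reduce
  I6: { [E → d . (] }  — shift
  I7: { [C → . E F num], [C → . E], [C → . num d (], [C → num . d (], [E → . F P P], [E → . d (], [F → . c], [F → . num C], [F → num . C] }  — shift
  I8: { [F → num C .] }  — reduce
  I9: { [C → num d . (], [E → d . (] }  — shift
  I10: { [C → num d ( .], [E → d ( .] }  — 2 reduces
  I11: { [E → d ( .] }  — reduce
  I12: { [C → . E F num], [C → . E], [C → . num d (], [E → . F P P], [E → . d (], [E → F P . P], [F → . c], [F → . num C], [P → . C F d] }  — shift
  I13: { [E → F P P .] }  — reduce
  I14: { [C → E F . num] }  — shift
  I15: { [C → . E F num], [C → . E], [C → . num d (], [E → . F P P], [E → . d (], [F → . c], [F → . num C], [F → num . C] }  — shift
  I16: { [C → E F num .] }  — reduce
  I17: { [P → C F . d] }  — shift
  I18: { [P → C F d .] }  — reduce

Conflict in state I2:
  Shift-reduce conflict between [C → E .] and [F → . c]
So the grammar is NOT LR(0).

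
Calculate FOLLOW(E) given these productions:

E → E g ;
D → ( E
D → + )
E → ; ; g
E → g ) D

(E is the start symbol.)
{ $, 'g' }

To compute FOLLOW(E), find every occurrence of E on a right-hand side N → α E β: add FIRST(β) \ {ε}, and if β is empty or nullable also add FOLLOW(N). Iterate to a fixed point.

E is the start symbol, so $ ∈ FOLLOW(E).
In E → E g ;: E is followed by g ';', add FIRST(g ';') \ {ε} = { 'g' }
In D → ( E: E is at the end, add FOLLOW(D)

The FOLLOW sets referred to above (computed the same way, to a fixed point):
  FOLLOW(D) = { $, 'g' }

Taking the union: FOLLOW(E) = { $, 'g' }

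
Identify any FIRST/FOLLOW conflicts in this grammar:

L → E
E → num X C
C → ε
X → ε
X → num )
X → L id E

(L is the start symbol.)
A FIRST/FOLLOW conflict occurs when a non-terminal N has a nullable alternative N → β (β ⇒* ε) and another alternative N → α with FIRST(α) ∩ FOLLOW(N) ≠ ∅: on such a lookahead the parser cannot decide between expanding α and letting N vanish via β.

Nullable non-terminals: C, X.
FIRST sets used below: FIRST(L) = { 'num' }
C has a nullable alternative but only one production, so nothing to check.

X: nullable alternative(s) X → ε; FOLLOW(X) = { $, 'id' }
  X → ε: FIRST \ {ε} = { } — this is the only nullable alternative, skip
  X → num ): FIRST \ {ε} = { 'num' } — disjoint from FOLLOW(X)
  X → L id E: FIRST \ {ε} = { 'num' } — disjoint from FOLLOW(X)

E, L have no nullable alternative, so no FIRST/FOLLOW check is needed there.

No FIRST/FOLLOW conflicts found.

Answer: No FIRST/FOLLOW conflicts.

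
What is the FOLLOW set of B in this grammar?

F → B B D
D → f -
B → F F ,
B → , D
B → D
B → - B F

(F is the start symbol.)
{ ',', '-', 'f' }

To compute FOLLOW(B), find every occurrence of B on a right-hand side N → α B β: add FIRST(β) \ {ε}, and if β is empty or nullable also add FOLLOW(N). Iterate to a fixed point.

In F → B B D: B is followed by B D, add FIRST(B D) \ {ε} = { ',', '-', 'f' }
In F → B B D: B is followed by D, add FIRST(D) \ {ε} = { 'f' }
In B → - B F: B is followed by F, add FIRST(F) \ {ε} = { ',', '-', 'f' }

Taking the union: FOLLOW(B) = { ',', '-', 'f' }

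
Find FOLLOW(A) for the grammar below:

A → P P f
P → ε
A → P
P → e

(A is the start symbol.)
{ $ }

To compute FOLLOW(A), find every occurrence of A on a right-hand side N → α A β: add FIRST(β) \ {ε}, and if β is empty or nullable also add FOLLOW(N). Iterate to a fixed point.

A is the start symbol, so $ ∈ FOLLOW(A).
A does not occur on any right-hand side.

Taking the union: FOLLOW(A) = { $ }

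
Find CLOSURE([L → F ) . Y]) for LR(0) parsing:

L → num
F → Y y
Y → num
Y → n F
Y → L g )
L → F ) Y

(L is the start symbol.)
{ [F → . Y y], [L → . F ) Y], [L → . num], [L → F ) . Y], [Y → . L g )], [Y → . n F], [Y → . num] }

Start with: [L → F ) . Y]
  [L → F ) . Y] has the dot before Y: add [Y → . num], [Y → . n F], [Y → . L g )]
  [Y → . L g )] has the dot before L: add [L → . num], [L → . F ) Y]
  [L → . F ) Y] has the dot before F: add [F → . Y y]
No further items can be added.

CLOSURE = { [F → . Y y], [L → . F ) Y], [L → . num], [L → F ) . Y], [Y → . L g )], [Y → . n F], [Y → . num] }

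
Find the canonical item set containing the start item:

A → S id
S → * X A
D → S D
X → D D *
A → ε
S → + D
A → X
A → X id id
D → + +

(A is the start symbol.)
{ [A → . S id], [A → . X id id], [A → . X], [A → .], [A' → . A], [D → . + +], [D → . S D], [S → . * X A], [S → . + D], [X → . D D *] }

First, augment the grammar with A' → A
I₀ = CLOSURE({ [A' → . A] }):
  [A' → . A] has the dot before A: add [A → . S id], [A → .], [A → . X], [A → . X id id]
  [A → . S id] has the dot before S: add [S → . * X A], [S → . + D]
  [A → . X] has the dot before X: add [X → . D D *]
  [X → . D D *] has the dot before D: add [D → . S D], [D → . + +]
No further items can be added.

I₀ = { [A → . S id], [A → . X id id], [A → . X], [A → .], [A' → . A], [D → . + +], [D → . S D], [S → . * X A], [S → . + D], [X → . D D *] }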